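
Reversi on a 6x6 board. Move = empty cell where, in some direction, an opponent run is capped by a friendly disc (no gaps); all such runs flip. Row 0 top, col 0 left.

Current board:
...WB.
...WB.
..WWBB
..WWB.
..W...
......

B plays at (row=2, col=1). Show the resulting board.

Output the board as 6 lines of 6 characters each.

Place B at (2,1); scan 8 dirs for brackets.
Dir NW: first cell '.' (not opp) -> no flip
Dir N: first cell '.' (not opp) -> no flip
Dir NE: first cell '.' (not opp) -> no flip
Dir W: first cell '.' (not opp) -> no flip
Dir E: opp run (2,2) (2,3) capped by B -> flip
Dir SW: first cell '.' (not opp) -> no flip
Dir S: first cell '.' (not opp) -> no flip
Dir SE: opp run (3,2), next='.' -> no flip
All flips: (2,2) (2,3)

Answer: ...WB.
...WB.
.BBBBB
..WWB.
..W...
......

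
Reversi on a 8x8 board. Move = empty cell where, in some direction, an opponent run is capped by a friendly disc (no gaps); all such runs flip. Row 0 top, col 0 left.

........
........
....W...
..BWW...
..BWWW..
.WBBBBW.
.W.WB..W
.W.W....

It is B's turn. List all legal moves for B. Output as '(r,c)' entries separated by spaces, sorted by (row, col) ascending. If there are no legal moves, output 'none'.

Answer: (1,4) (1,5) (2,2) (2,3) (2,5) (3,5) (3,6) (4,6) (5,0) (5,7) (6,0) (6,2) (7,0) (7,2) (7,4)

Derivation:
(1,3): no bracket -> illegal
(1,4): flips 3 -> legal
(1,5): flips 2 -> legal
(2,2): flips 2 -> legal
(2,3): flips 2 -> legal
(2,5): flips 2 -> legal
(3,5): flips 4 -> legal
(3,6): flips 1 -> legal
(4,0): no bracket -> illegal
(4,1): no bracket -> illegal
(4,6): flips 3 -> legal
(4,7): no bracket -> illegal
(5,0): flips 1 -> legal
(5,7): flips 1 -> legal
(6,0): flips 1 -> legal
(6,2): flips 1 -> legal
(6,5): no bracket -> illegal
(6,6): no bracket -> illegal
(7,0): flips 1 -> legal
(7,2): flips 1 -> legal
(7,4): flips 1 -> legal
(7,6): no bracket -> illegal
(7,7): no bracket -> illegal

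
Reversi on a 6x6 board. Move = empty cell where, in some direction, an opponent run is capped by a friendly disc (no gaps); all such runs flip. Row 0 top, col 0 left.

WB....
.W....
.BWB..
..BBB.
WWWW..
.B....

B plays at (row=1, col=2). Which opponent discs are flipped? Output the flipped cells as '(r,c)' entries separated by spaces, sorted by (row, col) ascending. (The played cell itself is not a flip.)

Dir NW: first cell 'B' (not opp) -> no flip
Dir N: first cell '.' (not opp) -> no flip
Dir NE: first cell '.' (not opp) -> no flip
Dir W: opp run (1,1), next='.' -> no flip
Dir E: first cell '.' (not opp) -> no flip
Dir SW: first cell 'B' (not opp) -> no flip
Dir S: opp run (2,2) capped by B -> flip
Dir SE: first cell 'B' (not opp) -> no flip

Answer: (2,2)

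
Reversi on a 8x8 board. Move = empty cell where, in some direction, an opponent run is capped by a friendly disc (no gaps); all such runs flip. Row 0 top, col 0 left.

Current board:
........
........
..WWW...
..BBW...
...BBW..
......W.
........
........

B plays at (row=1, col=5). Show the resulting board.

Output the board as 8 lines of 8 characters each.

Answer: ........
.....B..
..WWB...
..BBW...
...BBW..
......W.
........
........

Derivation:
Place B at (1,5); scan 8 dirs for brackets.
Dir NW: first cell '.' (not opp) -> no flip
Dir N: first cell '.' (not opp) -> no flip
Dir NE: first cell '.' (not opp) -> no flip
Dir W: first cell '.' (not opp) -> no flip
Dir E: first cell '.' (not opp) -> no flip
Dir SW: opp run (2,4) capped by B -> flip
Dir S: first cell '.' (not opp) -> no flip
Dir SE: first cell '.' (not opp) -> no flip
All flips: (2,4)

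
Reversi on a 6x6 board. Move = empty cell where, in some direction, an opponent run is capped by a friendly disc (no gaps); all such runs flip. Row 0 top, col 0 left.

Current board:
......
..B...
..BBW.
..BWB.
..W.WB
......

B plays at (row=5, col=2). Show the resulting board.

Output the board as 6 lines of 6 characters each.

Answer: ......
..B...
..BBW.
..BWB.
..B.WB
..B...

Derivation:
Place B at (5,2); scan 8 dirs for brackets.
Dir NW: first cell '.' (not opp) -> no flip
Dir N: opp run (4,2) capped by B -> flip
Dir NE: first cell '.' (not opp) -> no flip
Dir W: first cell '.' (not opp) -> no flip
Dir E: first cell '.' (not opp) -> no flip
Dir SW: edge -> no flip
Dir S: edge -> no flip
Dir SE: edge -> no flip
All flips: (4,2)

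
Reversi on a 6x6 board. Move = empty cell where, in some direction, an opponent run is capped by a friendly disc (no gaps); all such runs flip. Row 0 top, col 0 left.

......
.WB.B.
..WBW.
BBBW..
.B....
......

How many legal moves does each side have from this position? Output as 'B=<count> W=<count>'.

-- B to move --
(0,0): no bracket -> illegal
(0,1): no bracket -> illegal
(0,2): no bracket -> illegal
(1,0): flips 1 -> legal
(1,3): flips 1 -> legal
(1,5): no bracket -> illegal
(2,0): no bracket -> illegal
(2,1): flips 1 -> legal
(2,5): flips 1 -> legal
(3,4): flips 2 -> legal
(3,5): no bracket -> illegal
(4,2): no bracket -> illegal
(4,3): flips 1 -> legal
(4,4): no bracket -> illegal
B mobility = 6
-- W to move --
(0,1): no bracket -> illegal
(0,2): flips 1 -> legal
(0,3): no bracket -> illegal
(0,4): flips 1 -> legal
(0,5): no bracket -> illegal
(1,3): flips 2 -> legal
(1,5): no bracket -> illegal
(2,0): no bracket -> illegal
(2,1): no bracket -> illegal
(2,5): no bracket -> illegal
(3,4): no bracket -> illegal
(4,0): flips 1 -> legal
(4,2): flips 1 -> legal
(4,3): no bracket -> illegal
(5,0): no bracket -> illegal
(5,1): no bracket -> illegal
(5,2): no bracket -> illegal
W mobility = 5

Answer: B=6 W=5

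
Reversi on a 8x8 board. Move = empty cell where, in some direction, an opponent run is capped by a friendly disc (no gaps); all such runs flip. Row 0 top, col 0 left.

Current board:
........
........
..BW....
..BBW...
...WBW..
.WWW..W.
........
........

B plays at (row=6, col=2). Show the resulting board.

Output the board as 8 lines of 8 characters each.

Place B at (6,2); scan 8 dirs for brackets.
Dir NW: opp run (5,1), next='.' -> no flip
Dir N: opp run (5,2), next='.' -> no flip
Dir NE: opp run (5,3) capped by B -> flip
Dir W: first cell '.' (not opp) -> no flip
Dir E: first cell '.' (not opp) -> no flip
Dir SW: first cell '.' (not opp) -> no flip
Dir S: first cell '.' (not opp) -> no flip
Dir SE: first cell '.' (not opp) -> no flip
All flips: (5,3)

Answer: ........
........
..BW....
..BBW...
...WBW..
.WWB..W.
..B.....
........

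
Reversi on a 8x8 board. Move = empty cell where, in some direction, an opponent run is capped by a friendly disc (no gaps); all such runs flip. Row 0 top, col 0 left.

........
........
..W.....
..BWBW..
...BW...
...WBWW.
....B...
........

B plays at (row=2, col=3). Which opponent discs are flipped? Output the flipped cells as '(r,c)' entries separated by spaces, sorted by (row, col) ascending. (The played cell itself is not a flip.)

Dir NW: first cell '.' (not opp) -> no flip
Dir N: first cell '.' (not opp) -> no flip
Dir NE: first cell '.' (not opp) -> no flip
Dir W: opp run (2,2), next='.' -> no flip
Dir E: first cell '.' (not opp) -> no flip
Dir SW: first cell 'B' (not opp) -> no flip
Dir S: opp run (3,3) capped by B -> flip
Dir SE: first cell 'B' (not opp) -> no flip

Answer: (3,3)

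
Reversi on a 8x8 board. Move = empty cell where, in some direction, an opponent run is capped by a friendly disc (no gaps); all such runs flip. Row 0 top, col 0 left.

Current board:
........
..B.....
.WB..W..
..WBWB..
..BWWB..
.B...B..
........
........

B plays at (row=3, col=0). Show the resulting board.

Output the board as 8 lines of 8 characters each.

Place B at (3,0); scan 8 dirs for brackets.
Dir NW: edge -> no flip
Dir N: first cell '.' (not opp) -> no flip
Dir NE: opp run (2,1) capped by B -> flip
Dir W: edge -> no flip
Dir E: first cell '.' (not opp) -> no flip
Dir SW: edge -> no flip
Dir S: first cell '.' (not opp) -> no flip
Dir SE: first cell '.' (not opp) -> no flip
All flips: (2,1)

Answer: ........
..B.....
.BB..W..
B.WBWB..
..BWWB..
.B...B..
........
........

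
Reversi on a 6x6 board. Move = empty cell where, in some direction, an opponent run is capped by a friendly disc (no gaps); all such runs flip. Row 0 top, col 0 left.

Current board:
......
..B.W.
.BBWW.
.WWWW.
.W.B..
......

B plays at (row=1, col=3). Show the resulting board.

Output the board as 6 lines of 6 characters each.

Answer: ......
..BBW.
.BBBW.
.WWBW.
.W.B..
......

Derivation:
Place B at (1,3); scan 8 dirs for brackets.
Dir NW: first cell '.' (not opp) -> no flip
Dir N: first cell '.' (not opp) -> no flip
Dir NE: first cell '.' (not opp) -> no flip
Dir W: first cell 'B' (not opp) -> no flip
Dir E: opp run (1,4), next='.' -> no flip
Dir SW: first cell 'B' (not opp) -> no flip
Dir S: opp run (2,3) (3,3) capped by B -> flip
Dir SE: opp run (2,4), next='.' -> no flip
All flips: (2,3) (3,3)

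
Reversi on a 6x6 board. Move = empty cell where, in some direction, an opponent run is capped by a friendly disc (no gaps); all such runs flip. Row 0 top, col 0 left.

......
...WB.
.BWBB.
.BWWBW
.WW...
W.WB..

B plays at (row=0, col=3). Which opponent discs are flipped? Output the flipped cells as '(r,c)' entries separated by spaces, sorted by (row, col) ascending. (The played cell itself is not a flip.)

Answer: (1,3)

Derivation:
Dir NW: edge -> no flip
Dir N: edge -> no flip
Dir NE: edge -> no flip
Dir W: first cell '.' (not opp) -> no flip
Dir E: first cell '.' (not opp) -> no flip
Dir SW: first cell '.' (not opp) -> no flip
Dir S: opp run (1,3) capped by B -> flip
Dir SE: first cell 'B' (not opp) -> no flip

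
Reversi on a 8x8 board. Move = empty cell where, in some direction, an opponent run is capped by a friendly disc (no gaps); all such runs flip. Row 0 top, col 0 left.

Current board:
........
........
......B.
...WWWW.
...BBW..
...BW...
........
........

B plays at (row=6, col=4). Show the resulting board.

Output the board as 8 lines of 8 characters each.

Place B at (6,4); scan 8 dirs for brackets.
Dir NW: first cell 'B' (not opp) -> no flip
Dir N: opp run (5,4) capped by B -> flip
Dir NE: first cell '.' (not opp) -> no flip
Dir W: first cell '.' (not opp) -> no flip
Dir E: first cell '.' (not opp) -> no flip
Dir SW: first cell '.' (not opp) -> no flip
Dir S: first cell '.' (not opp) -> no flip
Dir SE: first cell '.' (not opp) -> no flip
All flips: (5,4)

Answer: ........
........
......B.
...WWWW.
...BBW..
...BB...
....B...
........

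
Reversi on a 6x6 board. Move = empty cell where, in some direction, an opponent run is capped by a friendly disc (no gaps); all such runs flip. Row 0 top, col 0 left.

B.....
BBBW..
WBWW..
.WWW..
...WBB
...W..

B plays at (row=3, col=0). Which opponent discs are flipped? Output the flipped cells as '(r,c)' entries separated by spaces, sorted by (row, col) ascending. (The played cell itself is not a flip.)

Answer: (2,0)

Derivation:
Dir NW: edge -> no flip
Dir N: opp run (2,0) capped by B -> flip
Dir NE: first cell 'B' (not opp) -> no flip
Dir W: edge -> no flip
Dir E: opp run (3,1) (3,2) (3,3), next='.' -> no flip
Dir SW: edge -> no flip
Dir S: first cell '.' (not opp) -> no flip
Dir SE: first cell '.' (not opp) -> no flip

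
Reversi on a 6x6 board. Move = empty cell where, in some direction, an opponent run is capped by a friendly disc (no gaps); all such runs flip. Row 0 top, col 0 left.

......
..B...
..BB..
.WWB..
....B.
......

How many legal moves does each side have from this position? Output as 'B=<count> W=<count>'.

Answer: B=4 W=4

Derivation:
-- B to move --
(2,0): no bracket -> illegal
(2,1): no bracket -> illegal
(3,0): flips 2 -> legal
(4,0): flips 1 -> legal
(4,1): flips 1 -> legal
(4,2): flips 1 -> legal
(4,3): no bracket -> illegal
B mobility = 4
-- W to move --
(0,1): no bracket -> illegal
(0,2): flips 2 -> legal
(0,3): no bracket -> illegal
(1,1): no bracket -> illegal
(1,3): flips 1 -> legal
(1,4): flips 1 -> legal
(2,1): no bracket -> illegal
(2,4): no bracket -> illegal
(3,4): flips 1 -> legal
(3,5): no bracket -> illegal
(4,2): no bracket -> illegal
(4,3): no bracket -> illegal
(4,5): no bracket -> illegal
(5,3): no bracket -> illegal
(5,4): no bracket -> illegal
(5,5): no bracket -> illegal
W mobility = 4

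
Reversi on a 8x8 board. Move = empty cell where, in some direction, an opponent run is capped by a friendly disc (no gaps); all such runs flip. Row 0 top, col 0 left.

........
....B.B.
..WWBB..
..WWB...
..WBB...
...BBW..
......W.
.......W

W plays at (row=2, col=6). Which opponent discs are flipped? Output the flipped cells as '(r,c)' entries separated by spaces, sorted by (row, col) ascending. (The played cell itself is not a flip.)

Answer: (2,4) (2,5)

Derivation:
Dir NW: first cell '.' (not opp) -> no flip
Dir N: opp run (1,6), next='.' -> no flip
Dir NE: first cell '.' (not opp) -> no flip
Dir W: opp run (2,5) (2,4) capped by W -> flip
Dir E: first cell '.' (not opp) -> no flip
Dir SW: first cell '.' (not opp) -> no flip
Dir S: first cell '.' (not opp) -> no flip
Dir SE: first cell '.' (not opp) -> no flip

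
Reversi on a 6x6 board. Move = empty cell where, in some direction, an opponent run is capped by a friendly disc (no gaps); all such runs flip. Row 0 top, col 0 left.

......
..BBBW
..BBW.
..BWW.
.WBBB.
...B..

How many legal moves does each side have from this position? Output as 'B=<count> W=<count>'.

Answer: B=5 W=13

Derivation:
-- B to move --
(0,4): no bracket -> illegal
(0,5): no bracket -> illegal
(2,5): flips 2 -> legal
(3,0): no bracket -> illegal
(3,1): no bracket -> illegal
(3,5): flips 3 -> legal
(4,0): flips 1 -> legal
(4,5): flips 1 -> legal
(5,0): flips 1 -> legal
(5,1): no bracket -> illegal
(5,2): no bracket -> illegal
B mobility = 5
-- W to move --
(0,1): flips 2 -> legal
(0,2): flips 1 -> legal
(0,3): flips 2 -> legal
(0,4): flips 1 -> legal
(0,5): flips 3 -> legal
(1,1): flips 4 -> legal
(2,1): flips 2 -> legal
(2,5): no bracket -> illegal
(3,1): flips 1 -> legal
(3,5): no bracket -> illegal
(4,5): flips 3 -> legal
(5,1): flips 1 -> legal
(5,2): flips 1 -> legal
(5,4): flips 1 -> legal
(5,5): flips 1 -> legal
W mobility = 13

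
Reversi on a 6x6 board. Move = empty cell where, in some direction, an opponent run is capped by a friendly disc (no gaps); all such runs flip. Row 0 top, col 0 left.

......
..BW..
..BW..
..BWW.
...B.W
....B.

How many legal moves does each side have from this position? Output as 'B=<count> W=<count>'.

-- B to move --
(0,2): no bracket -> illegal
(0,3): flips 3 -> legal
(0,4): flips 1 -> legal
(1,4): flips 2 -> legal
(2,4): flips 1 -> legal
(2,5): flips 1 -> legal
(3,5): flips 2 -> legal
(4,2): no bracket -> illegal
(4,4): flips 1 -> legal
(5,5): no bracket -> illegal
B mobility = 7
-- W to move --
(0,1): flips 1 -> legal
(0,2): no bracket -> illegal
(0,3): no bracket -> illegal
(1,1): flips 2 -> legal
(2,1): flips 1 -> legal
(3,1): flips 2 -> legal
(4,1): flips 1 -> legal
(4,2): no bracket -> illegal
(4,4): no bracket -> illegal
(5,2): flips 1 -> legal
(5,3): flips 1 -> legal
(5,5): no bracket -> illegal
W mobility = 7

Answer: B=7 W=7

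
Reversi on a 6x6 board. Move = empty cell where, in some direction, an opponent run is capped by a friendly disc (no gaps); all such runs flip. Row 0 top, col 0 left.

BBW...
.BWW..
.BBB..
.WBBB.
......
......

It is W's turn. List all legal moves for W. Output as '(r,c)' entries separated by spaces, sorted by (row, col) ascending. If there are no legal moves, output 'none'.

Answer: (1,0) (2,0) (3,0) (3,5) (4,2) (4,3) (4,5)

Derivation:
(1,0): flips 1 -> legal
(1,4): no bracket -> illegal
(2,0): flips 1 -> legal
(2,4): no bracket -> illegal
(2,5): no bracket -> illegal
(3,0): flips 1 -> legal
(3,5): flips 3 -> legal
(4,1): no bracket -> illegal
(4,2): flips 2 -> legal
(4,3): flips 2 -> legal
(4,4): no bracket -> illegal
(4,5): flips 2 -> legal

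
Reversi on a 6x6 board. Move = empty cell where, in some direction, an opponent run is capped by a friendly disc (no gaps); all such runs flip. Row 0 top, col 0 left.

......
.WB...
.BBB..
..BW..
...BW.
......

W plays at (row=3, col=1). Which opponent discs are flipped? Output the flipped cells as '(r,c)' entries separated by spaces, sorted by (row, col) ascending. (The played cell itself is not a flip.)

Dir NW: first cell '.' (not opp) -> no flip
Dir N: opp run (2,1) capped by W -> flip
Dir NE: opp run (2,2), next='.' -> no flip
Dir W: first cell '.' (not opp) -> no flip
Dir E: opp run (3,2) capped by W -> flip
Dir SW: first cell '.' (not opp) -> no flip
Dir S: first cell '.' (not opp) -> no flip
Dir SE: first cell '.' (not opp) -> no flip

Answer: (2,1) (3,2)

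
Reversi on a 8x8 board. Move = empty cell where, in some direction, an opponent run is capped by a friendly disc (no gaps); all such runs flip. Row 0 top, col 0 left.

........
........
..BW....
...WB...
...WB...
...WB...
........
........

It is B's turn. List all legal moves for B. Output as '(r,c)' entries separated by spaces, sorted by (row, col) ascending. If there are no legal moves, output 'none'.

Answer: (1,2) (2,4) (3,2) (4,2) (5,2) (6,2)

Derivation:
(1,2): flips 1 -> legal
(1,3): no bracket -> illegal
(1,4): no bracket -> illegal
(2,4): flips 1 -> legal
(3,2): flips 2 -> legal
(4,2): flips 1 -> legal
(5,2): flips 2 -> legal
(6,2): flips 1 -> legal
(6,3): no bracket -> illegal
(6,4): no bracket -> illegal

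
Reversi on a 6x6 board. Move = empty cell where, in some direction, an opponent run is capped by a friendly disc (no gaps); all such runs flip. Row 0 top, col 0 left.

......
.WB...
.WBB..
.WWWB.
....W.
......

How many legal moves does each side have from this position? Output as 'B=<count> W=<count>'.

-- B to move --
(0,0): flips 1 -> legal
(0,1): no bracket -> illegal
(0,2): no bracket -> illegal
(1,0): flips 1 -> legal
(2,0): flips 1 -> legal
(2,4): no bracket -> illegal
(3,0): flips 4 -> legal
(3,5): no bracket -> illegal
(4,0): flips 1 -> legal
(4,1): flips 1 -> legal
(4,2): flips 1 -> legal
(4,3): flips 1 -> legal
(4,5): no bracket -> illegal
(5,3): no bracket -> illegal
(5,4): flips 1 -> legal
(5,5): flips 2 -> legal
B mobility = 10
-- W to move --
(0,1): no bracket -> illegal
(0,2): flips 2 -> legal
(0,3): flips 1 -> legal
(1,3): flips 3 -> legal
(1,4): flips 1 -> legal
(2,4): flips 3 -> legal
(2,5): no bracket -> illegal
(3,5): flips 1 -> legal
(4,3): no bracket -> illegal
(4,5): no bracket -> illegal
W mobility = 6

Answer: B=10 W=6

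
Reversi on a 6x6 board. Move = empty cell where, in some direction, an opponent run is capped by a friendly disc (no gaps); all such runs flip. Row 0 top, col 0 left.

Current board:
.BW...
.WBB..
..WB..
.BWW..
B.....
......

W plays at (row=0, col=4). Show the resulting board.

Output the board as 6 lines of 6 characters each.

Place W at (0,4); scan 8 dirs for brackets.
Dir NW: edge -> no flip
Dir N: edge -> no flip
Dir NE: edge -> no flip
Dir W: first cell '.' (not opp) -> no flip
Dir E: first cell '.' (not opp) -> no flip
Dir SW: opp run (1,3) capped by W -> flip
Dir S: first cell '.' (not opp) -> no flip
Dir SE: first cell '.' (not opp) -> no flip
All flips: (1,3)

Answer: .BW.W.
.WBW..
..WB..
.BWW..
B.....
......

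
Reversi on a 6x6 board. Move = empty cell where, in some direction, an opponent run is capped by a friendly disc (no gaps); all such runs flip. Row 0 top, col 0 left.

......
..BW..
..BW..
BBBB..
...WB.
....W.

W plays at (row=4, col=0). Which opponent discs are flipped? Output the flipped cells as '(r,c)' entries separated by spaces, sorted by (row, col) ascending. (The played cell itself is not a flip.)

Answer: (2,2) (3,1)

Derivation:
Dir NW: edge -> no flip
Dir N: opp run (3,0), next='.' -> no flip
Dir NE: opp run (3,1) (2,2) capped by W -> flip
Dir W: edge -> no flip
Dir E: first cell '.' (not opp) -> no flip
Dir SW: edge -> no flip
Dir S: first cell '.' (not opp) -> no flip
Dir SE: first cell '.' (not opp) -> no flip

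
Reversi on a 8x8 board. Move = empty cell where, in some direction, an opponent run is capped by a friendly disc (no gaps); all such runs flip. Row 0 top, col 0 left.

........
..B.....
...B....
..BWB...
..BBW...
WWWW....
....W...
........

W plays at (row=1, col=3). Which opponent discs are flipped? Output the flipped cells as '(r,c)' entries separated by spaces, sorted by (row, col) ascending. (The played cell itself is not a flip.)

Answer: (2,3)

Derivation:
Dir NW: first cell '.' (not opp) -> no flip
Dir N: first cell '.' (not opp) -> no flip
Dir NE: first cell '.' (not opp) -> no flip
Dir W: opp run (1,2), next='.' -> no flip
Dir E: first cell '.' (not opp) -> no flip
Dir SW: first cell '.' (not opp) -> no flip
Dir S: opp run (2,3) capped by W -> flip
Dir SE: first cell '.' (not opp) -> no flip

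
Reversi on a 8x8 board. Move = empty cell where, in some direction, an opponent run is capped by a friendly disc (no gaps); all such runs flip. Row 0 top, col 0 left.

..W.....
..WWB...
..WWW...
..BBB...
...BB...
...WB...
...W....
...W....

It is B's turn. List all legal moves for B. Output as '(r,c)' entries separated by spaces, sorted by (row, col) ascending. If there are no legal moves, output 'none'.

(0,1): flips 2 -> legal
(0,3): flips 2 -> legal
(0,4): no bracket -> illegal
(1,1): flips 3 -> legal
(1,5): flips 1 -> legal
(2,1): no bracket -> illegal
(2,5): no bracket -> illegal
(3,1): no bracket -> illegal
(3,5): no bracket -> illegal
(4,2): no bracket -> illegal
(5,2): flips 1 -> legal
(6,2): flips 1 -> legal
(6,4): no bracket -> illegal
(7,2): flips 1 -> legal
(7,4): no bracket -> illegal

Answer: (0,1) (0,3) (1,1) (1,5) (5,2) (6,2) (7,2)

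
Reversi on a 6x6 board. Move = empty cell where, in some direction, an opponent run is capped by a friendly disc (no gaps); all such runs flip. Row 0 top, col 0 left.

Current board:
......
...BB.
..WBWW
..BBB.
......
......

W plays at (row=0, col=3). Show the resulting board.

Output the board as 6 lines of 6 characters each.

Place W at (0,3); scan 8 dirs for brackets.
Dir NW: edge -> no flip
Dir N: edge -> no flip
Dir NE: edge -> no flip
Dir W: first cell '.' (not opp) -> no flip
Dir E: first cell '.' (not opp) -> no flip
Dir SW: first cell '.' (not opp) -> no flip
Dir S: opp run (1,3) (2,3) (3,3), next='.' -> no flip
Dir SE: opp run (1,4) capped by W -> flip
All flips: (1,4)

Answer: ...W..
...BW.
..WBWW
..BBB.
......
......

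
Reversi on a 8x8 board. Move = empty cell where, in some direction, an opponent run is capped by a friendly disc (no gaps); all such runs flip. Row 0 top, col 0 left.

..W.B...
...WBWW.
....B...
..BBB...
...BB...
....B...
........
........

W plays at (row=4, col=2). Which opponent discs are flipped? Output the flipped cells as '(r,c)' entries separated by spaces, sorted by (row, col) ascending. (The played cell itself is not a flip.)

Answer: (2,4) (3,3)

Derivation:
Dir NW: first cell '.' (not opp) -> no flip
Dir N: opp run (3,2), next='.' -> no flip
Dir NE: opp run (3,3) (2,4) capped by W -> flip
Dir W: first cell '.' (not opp) -> no flip
Dir E: opp run (4,3) (4,4), next='.' -> no flip
Dir SW: first cell '.' (not opp) -> no flip
Dir S: first cell '.' (not opp) -> no flip
Dir SE: first cell '.' (not opp) -> no flip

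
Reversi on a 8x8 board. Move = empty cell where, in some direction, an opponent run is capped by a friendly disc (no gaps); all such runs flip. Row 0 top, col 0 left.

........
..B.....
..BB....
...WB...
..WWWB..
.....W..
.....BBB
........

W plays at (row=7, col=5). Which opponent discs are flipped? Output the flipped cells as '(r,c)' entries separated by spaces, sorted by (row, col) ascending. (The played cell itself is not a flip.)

Dir NW: first cell '.' (not opp) -> no flip
Dir N: opp run (6,5) capped by W -> flip
Dir NE: opp run (6,6), next='.' -> no flip
Dir W: first cell '.' (not opp) -> no flip
Dir E: first cell '.' (not opp) -> no flip
Dir SW: edge -> no flip
Dir S: edge -> no flip
Dir SE: edge -> no flip

Answer: (6,5)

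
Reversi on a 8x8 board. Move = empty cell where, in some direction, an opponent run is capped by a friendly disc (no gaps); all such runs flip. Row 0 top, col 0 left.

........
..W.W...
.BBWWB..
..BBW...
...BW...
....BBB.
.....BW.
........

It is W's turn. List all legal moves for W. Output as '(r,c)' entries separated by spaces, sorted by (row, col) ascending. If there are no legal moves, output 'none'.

Answer: (1,1) (1,6) (2,0) (2,6) (3,0) (3,1) (3,6) (4,1) (4,2) (4,6) (5,2) (5,3) (6,4)

Derivation:
(1,0): no bracket -> illegal
(1,1): flips 2 -> legal
(1,3): no bracket -> illegal
(1,5): no bracket -> illegal
(1,6): flips 1 -> legal
(2,0): flips 2 -> legal
(2,6): flips 1 -> legal
(3,0): flips 1 -> legal
(3,1): flips 2 -> legal
(3,5): no bracket -> illegal
(3,6): flips 1 -> legal
(4,1): flips 1 -> legal
(4,2): flips 4 -> legal
(4,5): no bracket -> illegal
(4,6): flips 1 -> legal
(4,7): no bracket -> illegal
(5,2): flips 1 -> legal
(5,3): flips 2 -> legal
(5,7): no bracket -> illegal
(6,3): no bracket -> illegal
(6,4): flips 2 -> legal
(6,7): no bracket -> illegal
(7,4): no bracket -> illegal
(7,5): no bracket -> illegal
(7,6): no bracket -> illegal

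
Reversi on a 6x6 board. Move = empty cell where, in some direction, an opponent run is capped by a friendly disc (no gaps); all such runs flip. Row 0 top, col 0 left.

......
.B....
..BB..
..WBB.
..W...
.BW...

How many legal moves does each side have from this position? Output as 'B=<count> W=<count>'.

Answer: B=3 W=5

Derivation:
-- B to move --
(2,1): no bracket -> illegal
(3,1): flips 1 -> legal
(4,1): flips 1 -> legal
(4,3): no bracket -> illegal
(5,3): flips 1 -> legal
B mobility = 3
-- W to move --
(0,0): no bracket -> illegal
(0,1): no bracket -> illegal
(0,2): no bracket -> illegal
(1,0): no bracket -> illegal
(1,2): flips 1 -> legal
(1,3): no bracket -> illegal
(1,4): flips 1 -> legal
(2,0): no bracket -> illegal
(2,1): no bracket -> illegal
(2,4): flips 1 -> legal
(2,5): no bracket -> illegal
(3,1): no bracket -> illegal
(3,5): flips 2 -> legal
(4,0): no bracket -> illegal
(4,1): no bracket -> illegal
(4,3): no bracket -> illegal
(4,4): no bracket -> illegal
(4,5): no bracket -> illegal
(5,0): flips 1 -> legal
W mobility = 5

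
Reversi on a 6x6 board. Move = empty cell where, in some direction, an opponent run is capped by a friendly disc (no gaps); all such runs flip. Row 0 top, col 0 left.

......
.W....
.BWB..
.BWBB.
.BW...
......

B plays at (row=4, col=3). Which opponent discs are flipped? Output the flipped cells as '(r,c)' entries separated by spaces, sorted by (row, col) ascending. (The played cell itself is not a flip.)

Dir NW: opp run (3,2) capped by B -> flip
Dir N: first cell 'B' (not opp) -> no flip
Dir NE: first cell 'B' (not opp) -> no flip
Dir W: opp run (4,2) capped by B -> flip
Dir E: first cell '.' (not opp) -> no flip
Dir SW: first cell '.' (not opp) -> no flip
Dir S: first cell '.' (not opp) -> no flip
Dir SE: first cell '.' (not opp) -> no flip

Answer: (3,2) (4,2)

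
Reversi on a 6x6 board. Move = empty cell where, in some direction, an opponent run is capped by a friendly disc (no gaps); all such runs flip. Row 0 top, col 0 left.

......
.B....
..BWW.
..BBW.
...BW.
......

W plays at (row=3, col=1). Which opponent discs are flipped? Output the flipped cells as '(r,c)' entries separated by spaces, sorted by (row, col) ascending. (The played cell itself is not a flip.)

Answer: (3,2) (3,3)

Derivation:
Dir NW: first cell '.' (not opp) -> no flip
Dir N: first cell '.' (not opp) -> no flip
Dir NE: opp run (2,2), next='.' -> no flip
Dir W: first cell '.' (not opp) -> no flip
Dir E: opp run (3,2) (3,3) capped by W -> flip
Dir SW: first cell '.' (not opp) -> no flip
Dir S: first cell '.' (not opp) -> no flip
Dir SE: first cell '.' (not opp) -> no flip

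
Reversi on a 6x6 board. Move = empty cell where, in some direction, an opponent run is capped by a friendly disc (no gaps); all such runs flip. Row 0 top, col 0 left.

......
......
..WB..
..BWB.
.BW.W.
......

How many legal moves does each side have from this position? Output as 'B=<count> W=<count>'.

Answer: B=5 W=5

Derivation:
-- B to move --
(1,1): no bracket -> illegal
(1,2): flips 1 -> legal
(1,3): no bracket -> illegal
(2,1): flips 1 -> legal
(2,4): no bracket -> illegal
(3,1): no bracket -> illegal
(3,5): no bracket -> illegal
(4,3): flips 2 -> legal
(4,5): no bracket -> illegal
(5,1): no bracket -> illegal
(5,2): flips 1 -> legal
(5,3): no bracket -> illegal
(5,4): flips 1 -> legal
(5,5): no bracket -> illegal
B mobility = 5
-- W to move --
(1,2): no bracket -> illegal
(1,3): flips 1 -> legal
(1,4): no bracket -> illegal
(2,1): no bracket -> illegal
(2,4): flips 2 -> legal
(2,5): no bracket -> illegal
(3,0): no bracket -> illegal
(3,1): flips 1 -> legal
(3,5): flips 1 -> legal
(4,0): flips 1 -> legal
(4,3): no bracket -> illegal
(4,5): no bracket -> illegal
(5,0): no bracket -> illegal
(5,1): no bracket -> illegal
(5,2): no bracket -> illegal
W mobility = 5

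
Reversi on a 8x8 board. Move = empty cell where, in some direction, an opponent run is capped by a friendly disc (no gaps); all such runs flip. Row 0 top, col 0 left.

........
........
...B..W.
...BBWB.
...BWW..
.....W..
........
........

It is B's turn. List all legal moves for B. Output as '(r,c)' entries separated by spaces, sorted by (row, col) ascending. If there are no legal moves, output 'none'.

Answer: (1,6) (4,6) (5,4) (5,6) (6,6)

Derivation:
(1,5): no bracket -> illegal
(1,6): flips 1 -> legal
(1,7): no bracket -> illegal
(2,4): no bracket -> illegal
(2,5): no bracket -> illegal
(2,7): no bracket -> illegal
(3,7): no bracket -> illegal
(4,6): flips 2 -> legal
(5,3): no bracket -> illegal
(5,4): flips 2 -> legal
(5,6): flips 1 -> legal
(6,4): no bracket -> illegal
(6,5): no bracket -> illegal
(6,6): flips 2 -> legal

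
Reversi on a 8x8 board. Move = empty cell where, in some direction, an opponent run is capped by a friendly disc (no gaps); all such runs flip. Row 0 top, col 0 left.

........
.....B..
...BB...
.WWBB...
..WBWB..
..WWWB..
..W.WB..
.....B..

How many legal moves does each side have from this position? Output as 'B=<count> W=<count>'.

-- B to move --
(2,0): flips 4 -> legal
(2,1): flips 1 -> legal
(2,2): no bracket -> illegal
(3,0): flips 2 -> legal
(3,5): no bracket -> illegal
(4,0): no bracket -> illegal
(4,1): flips 2 -> legal
(5,1): flips 4 -> legal
(6,1): flips 1 -> legal
(6,3): flips 3 -> legal
(7,1): no bracket -> illegal
(7,2): no bracket -> illegal
(7,3): flips 1 -> legal
(7,4): flips 3 -> legal
B mobility = 9
-- W to move --
(0,4): no bracket -> illegal
(0,5): no bracket -> illegal
(0,6): flips 3 -> legal
(1,2): no bracket -> illegal
(1,3): flips 3 -> legal
(1,4): flips 3 -> legal
(1,6): no bracket -> illegal
(2,2): flips 1 -> legal
(2,5): flips 2 -> legal
(2,6): no bracket -> illegal
(3,5): flips 2 -> legal
(3,6): flips 1 -> legal
(4,6): flips 2 -> legal
(5,6): flips 1 -> legal
(6,6): flips 2 -> legal
(7,4): no bracket -> illegal
(7,6): flips 1 -> legal
W mobility = 11

Answer: B=9 W=11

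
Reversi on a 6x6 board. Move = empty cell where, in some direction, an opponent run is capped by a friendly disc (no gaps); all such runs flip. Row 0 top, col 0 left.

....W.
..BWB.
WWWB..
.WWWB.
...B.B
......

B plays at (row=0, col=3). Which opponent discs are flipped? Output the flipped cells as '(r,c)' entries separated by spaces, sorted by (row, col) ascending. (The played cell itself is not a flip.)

Answer: (1,3)

Derivation:
Dir NW: edge -> no flip
Dir N: edge -> no flip
Dir NE: edge -> no flip
Dir W: first cell '.' (not opp) -> no flip
Dir E: opp run (0,4), next='.' -> no flip
Dir SW: first cell 'B' (not opp) -> no flip
Dir S: opp run (1,3) capped by B -> flip
Dir SE: first cell 'B' (not opp) -> no flip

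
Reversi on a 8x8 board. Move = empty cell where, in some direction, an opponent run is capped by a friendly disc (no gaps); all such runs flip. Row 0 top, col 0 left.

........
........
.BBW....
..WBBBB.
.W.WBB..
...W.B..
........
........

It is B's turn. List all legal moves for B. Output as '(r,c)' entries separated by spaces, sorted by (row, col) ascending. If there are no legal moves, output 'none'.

Answer: (1,2) (1,3) (2,4) (3,1) (4,2) (5,2) (5,4) (6,2) (6,3)

Derivation:
(1,2): flips 1 -> legal
(1,3): flips 1 -> legal
(1,4): no bracket -> illegal
(2,4): flips 1 -> legal
(3,0): no bracket -> illegal
(3,1): flips 1 -> legal
(4,0): no bracket -> illegal
(4,2): flips 2 -> legal
(5,0): no bracket -> illegal
(5,1): no bracket -> illegal
(5,2): flips 1 -> legal
(5,4): flips 2 -> legal
(6,2): flips 1 -> legal
(6,3): flips 2 -> legal
(6,4): no bracket -> illegal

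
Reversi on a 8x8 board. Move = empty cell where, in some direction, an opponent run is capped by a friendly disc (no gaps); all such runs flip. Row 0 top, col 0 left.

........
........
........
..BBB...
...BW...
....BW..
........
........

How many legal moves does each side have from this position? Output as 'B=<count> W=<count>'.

Answer: B=3 W=5

Derivation:
-- B to move --
(3,5): no bracket -> illegal
(4,5): flips 1 -> legal
(4,6): no bracket -> illegal
(5,3): no bracket -> illegal
(5,6): flips 1 -> legal
(6,4): no bracket -> illegal
(6,5): no bracket -> illegal
(6,6): flips 2 -> legal
B mobility = 3
-- W to move --
(2,1): no bracket -> illegal
(2,2): flips 1 -> legal
(2,3): no bracket -> illegal
(2,4): flips 1 -> legal
(2,5): no bracket -> illegal
(3,1): no bracket -> illegal
(3,5): no bracket -> illegal
(4,1): no bracket -> illegal
(4,2): flips 1 -> legal
(4,5): no bracket -> illegal
(5,2): no bracket -> illegal
(5,3): flips 1 -> legal
(6,3): no bracket -> illegal
(6,4): flips 1 -> legal
(6,5): no bracket -> illegal
W mobility = 5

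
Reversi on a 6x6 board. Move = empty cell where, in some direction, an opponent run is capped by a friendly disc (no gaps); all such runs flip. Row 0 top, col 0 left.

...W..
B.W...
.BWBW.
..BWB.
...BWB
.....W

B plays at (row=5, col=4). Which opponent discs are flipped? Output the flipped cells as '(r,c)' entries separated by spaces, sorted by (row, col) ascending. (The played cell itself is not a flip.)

Dir NW: first cell 'B' (not opp) -> no flip
Dir N: opp run (4,4) capped by B -> flip
Dir NE: first cell 'B' (not opp) -> no flip
Dir W: first cell '.' (not opp) -> no flip
Dir E: opp run (5,5), next=edge -> no flip
Dir SW: edge -> no flip
Dir S: edge -> no flip
Dir SE: edge -> no flip

Answer: (4,4)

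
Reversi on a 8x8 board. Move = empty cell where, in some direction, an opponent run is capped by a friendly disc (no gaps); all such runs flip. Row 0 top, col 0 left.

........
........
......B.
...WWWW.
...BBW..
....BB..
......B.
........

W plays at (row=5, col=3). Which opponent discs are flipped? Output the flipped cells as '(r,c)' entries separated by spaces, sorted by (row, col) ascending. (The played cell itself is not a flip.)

Answer: (4,3) (4,4)

Derivation:
Dir NW: first cell '.' (not opp) -> no flip
Dir N: opp run (4,3) capped by W -> flip
Dir NE: opp run (4,4) capped by W -> flip
Dir W: first cell '.' (not opp) -> no flip
Dir E: opp run (5,4) (5,5), next='.' -> no flip
Dir SW: first cell '.' (not opp) -> no flip
Dir S: first cell '.' (not opp) -> no flip
Dir SE: first cell '.' (not opp) -> no flip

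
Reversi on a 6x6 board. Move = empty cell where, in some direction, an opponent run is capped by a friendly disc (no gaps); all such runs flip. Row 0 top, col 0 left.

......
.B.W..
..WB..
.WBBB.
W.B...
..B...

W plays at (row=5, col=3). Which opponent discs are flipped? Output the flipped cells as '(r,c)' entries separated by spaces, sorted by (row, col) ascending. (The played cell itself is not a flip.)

Dir NW: opp run (4,2) capped by W -> flip
Dir N: first cell '.' (not opp) -> no flip
Dir NE: first cell '.' (not opp) -> no flip
Dir W: opp run (5,2), next='.' -> no flip
Dir E: first cell '.' (not opp) -> no flip
Dir SW: edge -> no flip
Dir S: edge -> no flip
Dir SE: edge -> no flip

Answer: (4,2)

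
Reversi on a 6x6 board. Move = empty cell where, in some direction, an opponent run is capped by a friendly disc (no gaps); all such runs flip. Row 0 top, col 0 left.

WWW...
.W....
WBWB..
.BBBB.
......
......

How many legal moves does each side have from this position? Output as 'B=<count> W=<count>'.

-- B to move --
(0,3): no bracket -> illegal
(1,0): no bracket -> illegal
(1,2): flips 1 -> legal
(1,3): flips 1 -> legal
(3,0): no bracket -> illegal
B mobility = 2
-- W to move --
(1,0): no bracket -> illegal
(1,2): no bracket -> illegal
(1,3): no bracket -> illegal
(1,4): no bracket -> illegal
(2,4): flips 1 -> legal
(2,5): no bracket -> illegal
(3,0): no bracket -> illegal
(3,5): no bracket -> illegal
(4,0): flips 1 -> legal
(4,1): flips 2 -> legal
(4,2): flips 2 -> legal
(4,3): no bracket -> illegal
(4,4): flips 1 -> legal
(4,5): no bracket -> illegal
W mobility = 5

Answer: B=2 W=5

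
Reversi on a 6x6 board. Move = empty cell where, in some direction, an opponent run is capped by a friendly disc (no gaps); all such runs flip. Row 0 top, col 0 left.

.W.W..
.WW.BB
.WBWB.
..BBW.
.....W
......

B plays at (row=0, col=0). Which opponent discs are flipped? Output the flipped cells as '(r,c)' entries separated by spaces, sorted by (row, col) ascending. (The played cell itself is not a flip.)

Dir NW: edge -> no flip
Dir N: edge -> no flip
Dir NE: edge -> no flip
Dir W: edge -> no flip
Dir E: opp run (0,1), next='.' -> no flip
Dir SW: edge -> no flip
Dir S: first cell '.' (not opp) -> no flip
Dir SE: opp run (1,1) capped by B -> flip

Answer: (1,1)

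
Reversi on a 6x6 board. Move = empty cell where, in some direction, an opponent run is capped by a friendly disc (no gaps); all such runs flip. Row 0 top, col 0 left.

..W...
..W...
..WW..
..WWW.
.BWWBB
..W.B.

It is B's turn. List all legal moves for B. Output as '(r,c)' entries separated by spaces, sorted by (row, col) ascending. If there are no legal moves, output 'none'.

(0,1): flips 3 -> legal
(0,3): no bracket -> illegal
(1,1): flips 2 -> legal
(1,3): no bracket -> illegal
(1,4): flips 2 -> legal
(2,1): flips 2 -> legal
(2,4): flips 1 -> legal
(2,5): no bracket -> illegal
(3,1): no bracket -> illegal
(3,5): no bracket -> illegal
(5,1): no bracket -> illegal
(5,3): no bracket -> illegal

Answer: (0,1) (1,1) (1,4) (2,1) (2,4)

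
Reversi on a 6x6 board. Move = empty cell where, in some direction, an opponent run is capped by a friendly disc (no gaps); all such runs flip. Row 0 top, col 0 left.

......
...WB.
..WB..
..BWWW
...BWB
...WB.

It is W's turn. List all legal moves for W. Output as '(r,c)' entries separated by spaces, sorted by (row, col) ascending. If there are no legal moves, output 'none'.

Answer: (1,2) (1,5) (2,4) (3,1) (4,2) (5,2) (5,5)

Derivation:
(0,3): no bracket -> illegal
(0,4): no bracket -> illegal
(0,5): no bracket -> illegal
(1,2): flips 1 -> legal
(1,5): flips 1 -> legal
(2,1): no bracket -> illegal
(2,4): flips 1 -> legal
(2,5): no bracket -> illegal
(3,1): flips 1 -> legal
(4,1): no bracket -> illegal
(4,2): flips 2 -> legal
(5,2): flips 1 -> legal
(5,5): flips 2 -> legal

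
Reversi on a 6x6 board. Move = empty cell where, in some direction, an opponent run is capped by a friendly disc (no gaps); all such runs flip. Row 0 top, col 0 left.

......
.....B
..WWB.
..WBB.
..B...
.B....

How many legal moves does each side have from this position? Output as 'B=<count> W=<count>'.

Answer: B=5 W=6

Derivation:
-- B to move --
(1,1): flips 1 -> legal
(1,2): flips 3 -> legal
(1,3): flips 1 -> legal
(1,4): no bracket -> illegal
(2,1): flips 2 -> legal
(3,1): flips 1 -> legal
(4,1): no bracket -> illegal
(4,3): no bracket -> illegal
B mobility = 5
-- W to move --
(0,4): no bracket -> illegal
(0,5): no bracket -> illegal
(1,3): no bracket -> illegal
(1,4): no bracket -> illegal
(2,5): flips 1 -> legal
(3,1): no bracket -> illegal
(3,5): flips 2 -> legal
(4,0): no bracket -> illegal
(4,1): no bracket -> illegal
(4,3): flips 1 -> legal
(4,4): flips 1 -> legal
(4,5): flips 1 -> legal
(5,0): no bracket -> illegal
(5,2): flips 1 -> legal
(5,3): no bracket -> illegal
W mobility = 6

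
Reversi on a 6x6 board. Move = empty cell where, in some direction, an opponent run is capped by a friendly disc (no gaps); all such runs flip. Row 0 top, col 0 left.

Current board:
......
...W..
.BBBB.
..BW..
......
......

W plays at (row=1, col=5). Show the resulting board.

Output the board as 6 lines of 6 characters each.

Place W at (1,5); scan 8 dirs for brackets.
Dir NW: first cell '.' (not opp) -> no flip
Dir N: first cell '.' (not opp) -> no flip
Dir NE: edge -> no flip
Dir W: first cell '.' (not opp) -> no flip
Dir E: edge -> no flip
Dir SW: opp run (2,4) capped by W -> flip
Dir S: first cell '.' (not opp) -> no flip
Dir SE: edge -> no flip
All flips: (2,4)

Answer: ......
...W.W
.BBBW.
..BW..
......
......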